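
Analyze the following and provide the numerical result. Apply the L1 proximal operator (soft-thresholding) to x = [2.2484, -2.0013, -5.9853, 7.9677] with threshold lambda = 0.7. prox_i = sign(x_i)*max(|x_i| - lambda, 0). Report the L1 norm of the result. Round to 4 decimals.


Soft-thresholding with lambda = 0.7:
prox(2.2484) = sign(2.2484)*max(|2.2484| - 0.7, 0) = 1.5484
prox(-2.0013) = sign(-2.0013)*max(|-2.0013| - 0.7, 0) = -1.3013
prox(-5.9853) = sign(-5.9853)*max(|-5.9853| - 0.7, 0) = -5.2853
prox(7.9677) = sign(7.9677)*max(|7.9677| - 0.7, 0) = 7.2677
prox(x) = [1.5484, -1.3013, -5.2853, 7.2677]
||prox(x)||_1 = 1.5484 + 1.3013 + 5.2853 + 7.2677 = 15.4027


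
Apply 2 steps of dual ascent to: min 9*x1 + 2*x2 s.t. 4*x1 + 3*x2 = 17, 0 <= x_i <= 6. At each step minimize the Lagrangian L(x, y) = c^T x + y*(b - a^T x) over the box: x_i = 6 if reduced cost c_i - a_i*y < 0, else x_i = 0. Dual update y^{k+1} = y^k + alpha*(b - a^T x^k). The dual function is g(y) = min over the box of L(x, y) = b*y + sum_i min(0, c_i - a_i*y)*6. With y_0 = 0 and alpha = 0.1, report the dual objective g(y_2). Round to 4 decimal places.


Dual ascent for LP: min 9*x1 + 2*x2, 4*x1 + 3*x2 = 17, 0 <= x_i <= 6
Step 1: y^k = 0.0, reduced costs: (9.0, 2.0)
  x^k = (0.0, 0.0), subgradient = b - a^T x = 17.0
  y^{k+1} = 0.0 + 0.1*17.0 = 1.7
Step 2: y^k = 1.7, reduced costs: (2.2, -3.1)
  x^k = (0.0, 6.0), subgradient = b - a^T x = -1.0
  y^{k+1} = 1.7 + 0.1*-1.0 = 1.6
Dual objective at y_2 = 1.6: reduced costs (2.6, -2.8), box minimizer x = (0.0, 6.0)
g(y_2) = b*y + (c1 - a1*y)*x1 + (c2 - a2*y)*x2 = 17*1.6 + 2.6*0.0 + (-2.8)*6.0 = 27.2 + 0.0 - 16.8 = 10.4


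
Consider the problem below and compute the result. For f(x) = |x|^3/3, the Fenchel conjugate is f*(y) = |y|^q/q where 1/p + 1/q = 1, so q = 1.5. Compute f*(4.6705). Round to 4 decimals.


The conjugate exponent q satisfies 1/p + 1/q = 1.
p = 3, so q = 3/(3 - 1) = 1.5
|y|^q = 4.6705^1.5 = 10.0936
f*(4.6705) = 10.0936 / 1.5 = 6.7291


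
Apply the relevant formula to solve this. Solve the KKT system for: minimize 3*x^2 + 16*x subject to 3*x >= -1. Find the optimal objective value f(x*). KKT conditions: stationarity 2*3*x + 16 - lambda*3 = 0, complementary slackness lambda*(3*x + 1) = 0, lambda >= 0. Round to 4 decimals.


Step 1: Try lambda = 0 (constraint inactive).
x_unc = -16/(2*3) = -2.6667
Check: 3*-2.6667 = -8.0001 < -1 -- violated!
Step 2: Constraint must be active: 3*x = -1
x* = -1/3 = -0.3333 (rounded; the exact value -1/3 is used below)
lambda = (2*3*(-1/3) + 16)/3 = 4.6667
Step 3: Compute optimal value.
f(x*) = 3*(-1/3)^2 + 16*(-1/3) = -5.0


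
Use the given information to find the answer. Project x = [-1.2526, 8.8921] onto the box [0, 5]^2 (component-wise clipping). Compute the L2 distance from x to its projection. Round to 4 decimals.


Project each component onto [0, 5].
clip(-1.2526) = 0.0, clip(8.8921) = 5.0
Projection = [0.0, 5.0]
Squared diffs: [1.569, 15.1484]
Distance = sqrt(16.7174) = 4.0887


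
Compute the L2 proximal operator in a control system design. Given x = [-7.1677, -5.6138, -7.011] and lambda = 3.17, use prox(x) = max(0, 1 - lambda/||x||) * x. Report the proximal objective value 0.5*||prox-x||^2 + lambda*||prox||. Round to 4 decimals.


Step 1: Compute ||x||.
||x|| = 11.4911
Step 2: Compute scaling factor.
scale = max(0, 1 - 3.17/11.4911) = 0.7241
Step 3: prox(x) = [-5.1904, -4.0651, -5.0769]
||prox(x)|| = 8.3211
Step 4: Proximal objective.
0.5*||prox-x||^2 = 5.0245
lambda*||prox|| = 26.3779
Total = 31.4023


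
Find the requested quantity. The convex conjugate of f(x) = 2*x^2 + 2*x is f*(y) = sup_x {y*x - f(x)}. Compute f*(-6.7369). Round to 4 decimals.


f*(y) = sup_x {y*x - a*x^2 - b*x} = sup_x {(y-b)*x - a*x^2}
FOC: (y - b) - 2a*x = 0 => x* = (y - b)/(2a)
x* = (-6.7369 - 2)/(2*2) = -2.1842
f*(-6.7369) = (y-b)^2/(4a) = (-6.7369 - 2)^2/(4*2)
= 76.3334/8 = 9.5417


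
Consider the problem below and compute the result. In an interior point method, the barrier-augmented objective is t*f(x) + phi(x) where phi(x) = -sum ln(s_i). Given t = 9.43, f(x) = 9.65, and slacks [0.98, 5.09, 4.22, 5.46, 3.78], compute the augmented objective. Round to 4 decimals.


Step 1: Compute log-barrier.
ln values: [-0.0202, 1.6273, 1.4398, 1.6974, 1.3297]
phi = -(-0.0202 + 1.6273 + 1.4398 + 1.6974 + 1.3297) = -6.0741
Step 2: Compute augmented objective.
t*f(x) = 9.43*9.65 = 90.9995
Total = 90.9995 - 6.0741 = 84.9254


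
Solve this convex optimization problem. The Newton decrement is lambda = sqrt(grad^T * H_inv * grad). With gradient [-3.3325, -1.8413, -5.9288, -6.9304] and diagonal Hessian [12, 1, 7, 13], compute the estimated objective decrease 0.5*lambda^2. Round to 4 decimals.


Step 1: H is diagonal, so H^(-1) * g = [-0.2777, -1.8413, -0.847, -0.5331].
Step 2: g^T H^(-1) g = sum_i g_i^2 / H_ii
  = (-3.3325)^2/12 + (-1.8413)^2/1 + (-5.9288)^2/7 + (-6.9304)^2/13
  = 0.9255 + 3.3904 + 5.0215 + 3.6946 = 13.032
Step 3: Objective decrease = 0.5 * g^T H^(-1) g = 6.516


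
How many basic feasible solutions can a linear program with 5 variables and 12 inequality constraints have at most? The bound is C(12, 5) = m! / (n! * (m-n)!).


Each vertex corresponds to some choice of n active constraints out of m, so the number of vertices is at most C(m, n) = m! / (n!(m-n)!).
m = 12, n = 5
Numerator: 12 * 11 * 10 * 9 * 8
Denominator: 5! = 120
C(12, 5) = 792


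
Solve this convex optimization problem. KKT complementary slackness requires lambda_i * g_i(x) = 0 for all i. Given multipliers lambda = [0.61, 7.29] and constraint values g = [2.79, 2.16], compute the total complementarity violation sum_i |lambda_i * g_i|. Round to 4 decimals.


KKT complementary slackness check:
lambda_1 * g_1 = 0.61 * 2.79 = 1.7019
lambda_2 * g_2 = 7.29 * 2.16 = 15.7464
Total violation = 1.7019 + 15.7464 = 17.4483


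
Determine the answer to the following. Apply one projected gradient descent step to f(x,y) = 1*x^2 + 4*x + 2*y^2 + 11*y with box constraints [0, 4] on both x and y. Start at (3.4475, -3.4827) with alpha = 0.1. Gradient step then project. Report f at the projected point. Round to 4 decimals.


Step 1: Compute gradient at (3.4475, -3.4827).
grad_x = 2*1*3.4475 + 4 = 10.895
grad_y = 2*2*-3.4827 + 11 = -2.9308
Step 2: Gradient step.
x_raw = 3.4475 - 0.1*10.895 = 2.358
y_raw = -3.4827 - 0.1*-2.9308 = -3.1896
Step 3: Project onto [0, 4].
x_proj = clip(2.358) = 2.358
y_proj = clip(-3.1896) = 0.0
Step 4: Evaluate f.
f(2.358, 0.0) = 14.9922


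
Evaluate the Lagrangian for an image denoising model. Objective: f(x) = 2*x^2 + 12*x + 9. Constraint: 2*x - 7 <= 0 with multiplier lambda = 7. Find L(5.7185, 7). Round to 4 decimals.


Step 1: Evaluate f(x).
f(5.7185) = 2*5.7185^2 + 12*5.7185 + 9 = 143.0245
Step 2: Evaluate g(x).
g(5.7185) = 2*5.7185 - 7 = 4.437
Step 3: Compute Lagrangian.
L = 143.0245 + 7*4.437 = 174.0835


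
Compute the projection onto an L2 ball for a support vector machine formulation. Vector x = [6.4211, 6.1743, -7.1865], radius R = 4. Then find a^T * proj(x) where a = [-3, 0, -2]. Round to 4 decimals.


Step 1: Compute ||x|| (intermediates to 6 decimals).
||x|| = sqrt(6.4211^2 + 6.1743^2 + (-7.1865)^2) = 11.445448
Step 2: Project.
Since ||x|| > R, scale = R/||x|| = 4/11.445448 = 0.349484, proj(x) = scale * x
proj(x) = [2.244072, 2.157819, -2.511567]
Step 3: Dot product.
a^T * proj(x) = -3*2.244072 + 0*2.157819 - 2*(-2.511567) = -1.7091


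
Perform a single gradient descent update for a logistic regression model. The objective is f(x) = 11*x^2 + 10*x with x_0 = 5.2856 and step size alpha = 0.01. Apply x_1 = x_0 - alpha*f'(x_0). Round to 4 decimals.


We compute the gradient at x_0 and apply the update.
f'(x) = 22*x + 10
f'(5.2856) = 22*5.2856 + 10 = 126.2832
x_1 = 5.2856 - 0.01*126.2832 = 4.0228


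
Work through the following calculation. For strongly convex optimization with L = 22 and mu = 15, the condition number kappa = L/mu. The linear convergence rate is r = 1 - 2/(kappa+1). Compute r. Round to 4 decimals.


Step 1: Compute the condition number.
kappa = L/mu = 22/15 = 1.4667
Step 2: Compute the convergence rate.
r = 1 - 2/(kappa + 1) = 1 - 2*mu/(L + mu) = (L - mu)/(L + mu) = 7/37 = 0.1892


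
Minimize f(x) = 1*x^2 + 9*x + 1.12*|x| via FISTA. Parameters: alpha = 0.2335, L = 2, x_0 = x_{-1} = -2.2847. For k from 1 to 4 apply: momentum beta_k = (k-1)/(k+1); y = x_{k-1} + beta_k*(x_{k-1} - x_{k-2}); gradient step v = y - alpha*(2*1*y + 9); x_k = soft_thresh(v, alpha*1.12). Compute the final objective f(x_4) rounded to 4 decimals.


FISTA on f(x) = 1*x^2 + 9*x + 1.12*|x|
L = 2, alpha = 0.2335
Iteration 1: beta = 0.0, y = -2.2847 + 0.0*(-2.2847 + 2.2847) = -2.2847
  grad(y) = 4.4306, v = y - alpha*grad = -3.3192
  prox(v) = soft_thresh(-3.3192, 0.2615) = -3.0577
Iteration 2: beta = 0.3333, y = -3.0577 + 0.3333*(-3.0577 + 2.2847) = -3.3154
  grad(y) = 2.3692, v = y - alpha*grad = -3.8686
  prox(v) = soft_thresh(-3.8686, 0.2615) = -3.6071
Iteration 3: beta = 0.5, y = -3.6071 + 0.5*(-3.6071 + 3.0577) = -3.8818
  grad(y) = 1.2365, v = y - alpha*grad = -4.1705
  prox(v) = soft_thresh(-4.1705, 0.2615) = -3.909
Iteration 4: beta = 0.6, y = -3.909 + 0.6*(-3.909 + 3.6071) = -4.0901
  grad(y) = 0.8198, v = y - alpha*grad = -4.2815
  prox(v) = soft_thresh(-4.2815, 0.2615) = -4.02
f(x_4) = 1*(-4.02)^2 + 9*(-4.02) + 1.12*|-4.02| = -15.5172


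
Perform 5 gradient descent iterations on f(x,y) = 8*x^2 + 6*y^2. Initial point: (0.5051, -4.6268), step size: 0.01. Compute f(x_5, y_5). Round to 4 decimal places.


Gradient descent on f(x,y) = 8*x^2 + 6*y^2.
Starting point: (0.5051, -4.6268), alpha = 0.01
Step 1: grad_x = 2*8*0.5051 = 8.0816, grad_y = 2*6*-4.6268 = -55.5216
  x_1 = 0.5051 - 0.01*8.0816 = 0.4243
  y_1 = -4.6268 - 0.01*-55.5216 = -4.0716
Step 2: grad_x = 2*8*0.4243 = 6.7885, grad_y = 2*6*-4.0716 = -48.859
  x_2 = 0.4243 - 0.01*6.7885 = 0.3564
  y_2 = -4.0716 - 0.01*-48.859 = -3.583
Step 3: grad_x = 2*8*0.3564 = 5.7024, grad_y = 2*6*-3.583 = -42.9959
  x_3 = 0.3564 - 0.01*5.7024 = 0.2994
  y_3 = -3.583 - 0.01*-42.9959 = -3.153
Step 4: grad_x = 2*8*0.2994 = 4.79, grad_y = 2*6*-3.153 = -37.8364
  x_4 = 0.2994 - 0.01*4.79 = 0.2515
  y_4 = -3.153 - 0.01*-37.8364 = -2.7747
Step 5: grad_x = 2*8*0.2515 = 4.0236, grad_y = 2*6*-2.7747 = -33.296
  x_5 = 0.2515 - 0.01*4.0236 = 0.2112
  y_5 = -2.7747 - 0.01*-33.296 = -2.4417
f(0.2112, -2.4417) = 8*0.2112^2 + 6*(-2.4417)^2 = 36.1287


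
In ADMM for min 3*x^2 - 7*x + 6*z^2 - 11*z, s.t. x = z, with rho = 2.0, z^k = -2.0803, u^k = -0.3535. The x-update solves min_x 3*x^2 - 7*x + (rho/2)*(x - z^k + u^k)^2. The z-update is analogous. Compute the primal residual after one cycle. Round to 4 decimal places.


ADMM iteration with rho = 2.0, z^k = -2.0803, u^k = -0.3535
Step 1: x-update.
Minimize 3*x^2 - 7*x + (2.0/2)*(x + 2.0803 - 0.3535)^2
FOC: (2*3 + 2.0)*x = 7 + 2.0*(-2.0803 + 0.3535)
x^{k+1} = 0.4433
Step 2: z-update.
Minimize 6*z^2 - 11*z + (2.0/2)*(0.4433 - z - 0.3535)^2
FOC: (2*6 + 2.0)*z = 11 + 2.0*(0.4433 - 0.3535)
z^{k+1} = 0.7985
Step 3: u-update.
u^{k+1} = -0.3535 + 0.4433 - 0.7985 = -0.7087
Step 4: Primal residual = |0.4433 - 0.7985| = 0.3552


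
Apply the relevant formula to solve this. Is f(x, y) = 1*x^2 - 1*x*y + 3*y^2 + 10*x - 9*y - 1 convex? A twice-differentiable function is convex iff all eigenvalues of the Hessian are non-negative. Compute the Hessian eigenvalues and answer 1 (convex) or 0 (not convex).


The Hessian of f(x,y) = 1*x^2 - 1*x*y + 3*y^2 + 10*x - 9*y - 1 is:
H = [[2, -1], [-1, 6]]
Trace = 2 + 6 = 8
Determinant = 2*6 - (-1)^2 = 11
Discriminant = (8)^2 - 4*11 = 20.0
Eigenvalues: lambda_1 = 1.7639, lambda_2 = 6.2361
The function is convex.

1


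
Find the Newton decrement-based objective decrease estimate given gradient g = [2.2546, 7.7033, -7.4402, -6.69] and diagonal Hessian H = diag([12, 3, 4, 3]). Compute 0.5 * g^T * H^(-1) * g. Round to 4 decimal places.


Step 1: H is diagonal, so H^(-1) * g = [0.1879, 2.5678, -1.8601, -2.23].
Step 2: g^T H^(-1) g = sum_i g_i^2 / H_ii
  = (2.2546)^2/12 + (7.7033)^2/3 + (-7.4402)^2/4 + (-6.69)^2/3
  = 0.4236 + 19.7803 + 13.8391 + 14.9187 = 48.9617
Step 3: Objective decrease = 0.5 * g^T H^(-1) g = 24.4809


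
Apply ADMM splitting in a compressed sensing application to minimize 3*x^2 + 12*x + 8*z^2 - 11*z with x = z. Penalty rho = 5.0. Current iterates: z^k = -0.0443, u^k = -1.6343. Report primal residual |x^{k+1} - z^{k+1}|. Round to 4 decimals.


ADMM iteration with rho = 5.0, z^k = -0.0443, u^k = -1.6343
Step 1: x-update.
Minimize 3*x^2 + 12*x + (5.0/2)*(x + 0.0443 - 1.6343)^2
FOC: (2*3 + 5.0)*x = -12 + 5.0*(-0.0443 + 1.6343)
x^{k+1} = -0.3682
Step 2: z-update.
Minimize 8*z^2 - 11*z + (5.0/2)*(-0.3682 - z - 1.6343)^2
FOC: (2*8 + 5.0)*z = 11 + 5.0*(-0.3682 - 1.6343)
z^{k+1} = 0.047
Step 3: u-update.
u^{k+1} = -1.6343 - 0.3682 - 0.047 = -2.0495
Step 4: Primal residual = |-0.3682 - 0.047| = 0.4152


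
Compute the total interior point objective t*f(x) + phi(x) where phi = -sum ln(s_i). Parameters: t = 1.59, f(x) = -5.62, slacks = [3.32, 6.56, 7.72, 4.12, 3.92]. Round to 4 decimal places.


Step 1: Compute log-barrier.
ln values: [1.2, 1.881, 2.0438, 1.4159, 1.3661]
phi = -(1.2 + 1.881 + 2.0438 + 1.4159 + 1.3661) = -7.9067
Step 2: Compute augmented objective.
t*f(x) = 1.59*-5.62 = -8.9358
Total = -8.9358 - 7.9067 = -16.8425


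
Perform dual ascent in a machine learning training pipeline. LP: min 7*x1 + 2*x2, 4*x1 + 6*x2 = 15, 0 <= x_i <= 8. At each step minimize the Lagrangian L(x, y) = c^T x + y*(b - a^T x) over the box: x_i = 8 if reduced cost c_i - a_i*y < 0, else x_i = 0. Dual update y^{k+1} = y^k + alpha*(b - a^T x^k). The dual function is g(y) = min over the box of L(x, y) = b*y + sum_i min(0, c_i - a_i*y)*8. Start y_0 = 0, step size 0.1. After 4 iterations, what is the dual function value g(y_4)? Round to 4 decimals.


Dual ascent for LP: min 7*x1 + 2*x2, 4*x1 + 6*x2 = 15, 0 <= x_i <= 8
Step 1: y^k = 0.0, reduced costs: (7.0, 2.0)
  x^k = (0.0, 0.0), subgradient = b - a^T x = 15.0
  y^{k+1} = 0.0 + 0.1*15.0 = 1.5
Step 2: y^k = 1.5, reduced costs: (1.0, -7.0)
  x^k = (0.0, 8.0), subgradient = b - a^T x = -33.0
  y^{k+1} = 1.5 + 0.1*-33.0 = -1.8
Step 3: y^k = -1.8, reduced costs: (14.2, 12.8)
  x^k = (0.0, 0.0), subgradient = b - a^T x = 15.0
  y^{k+1} = -1.8 + 0.1*15.0 = -0.3
Step 4: y^k = -0.3, reduced costs: (8.2, 3.8)
  x^k = (0.0, 0.0), subgradient = b - a^T x = 15.0
  y^{k+1} = -0.3 + 0.1*15.0 = 1.2
Dual objective at y_4 = 1.2: reduced costs (2.2, -5.2), box minimizer x = (0.0, 8.0)
g(y_4) = b*y + (c1 - a1*y)*x1 + (c2 - a2*y)*x2 = 15*1.2 + 2.2*0.0 + (-5.2)*8.0 = 18.0 + 0.0 - 41.6 = -23.6


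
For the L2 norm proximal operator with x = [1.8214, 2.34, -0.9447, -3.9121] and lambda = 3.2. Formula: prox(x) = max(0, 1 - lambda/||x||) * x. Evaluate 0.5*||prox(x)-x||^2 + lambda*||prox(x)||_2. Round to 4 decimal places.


Step 1: Compute ||x||.
||x|| = 4.999
Step 2: Compute scaling factor.
scale = max(0, 1 - 3.2/4.999) = 0.3599
Step 3: prox(x) = [0.6555, 0.8421, -0.34, -1.4079]
||prox(x)|| = 1.799
Step 4: Proximal objective.
0.5*||prox-x||^2 = 5.12
lambda*||prox|| = 5.7568
Total = 10.8768


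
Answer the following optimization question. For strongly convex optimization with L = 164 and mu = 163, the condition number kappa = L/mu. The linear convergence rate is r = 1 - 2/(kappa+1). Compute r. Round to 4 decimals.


Step 1: Compute the condition number.
kappa = L/mu = 164/163 = 1.0061
Step 2: Compute the convergence rate.
r = 1 - 2/(kappa + 1) = 1 - 2*mu/(L + mu) = (L - mu)/(L + mu) = 1/327 = 0.0031


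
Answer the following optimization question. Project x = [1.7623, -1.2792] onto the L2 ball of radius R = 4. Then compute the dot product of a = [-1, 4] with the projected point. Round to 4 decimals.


Step 1: Compute ||x|| (intermediates to 6 decimals).
||x|| = sqrt(1.7623^2 + (-1.2792)^2) = 2.177626
Step 2: Project.
Since ||x|| <= R, proj = x (no scaling needed).
proj(x) = [1.7623, -1.2792]
Step 3: Dot product.
a^T * proj(x) = -1*1.7623 + 4*(-1.2792) = -6.8791


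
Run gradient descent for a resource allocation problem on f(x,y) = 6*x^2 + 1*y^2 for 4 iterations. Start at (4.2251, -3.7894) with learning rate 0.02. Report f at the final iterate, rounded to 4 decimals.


Gradient descent on f(x,y) = 6*x^2 + 1*y^2.
Starting point: (4.2251, -3.7894), alpha = 0.02
Step 1: grad_x = 2*6*4.2251 = 50.7012, grad_y = 2*1*-3.7894 = -7.5788
  x_1 = 4.2251 - 0.02*50.7012 = 3.2111
  y_1 = -3.7894 - 0.02*-7.5788 = -3.6378
Step 2: grad_x = 2*6*3.2111 = 38.5329, grad_y = 2*1*-3.6378 = -7.2756
  x_2 = 3.2111 - 0.02*38.5329 = 2.4404
  y_2 = -3.6378 - 0.02*-7.2756 = -3.4923
Step 3: grad_x = 2*6*2.4404 = 29.285, grad_y = 2*1*-3.4923 = -6.9846
  x_3 = 2.4404 - 0.02*29.285 = 1.8547
  y_3 = -3.4923 - 0.02*-6.9846 = -3.3526
Step 4: grad_x = 2*6*1.8547 = 22.2566, grad_y = 2*1*-3.3526 = -6.7052
  x_4 = 1.8547 - 0.02*22.2566 = 1.4096
  y_4 = -3.3526 - 0.02*-6.7052 = -3.2185
f(1.4096, -3.2185) = 6*1.4096^2 + 1*(-3.2185)^2 = 22.2804


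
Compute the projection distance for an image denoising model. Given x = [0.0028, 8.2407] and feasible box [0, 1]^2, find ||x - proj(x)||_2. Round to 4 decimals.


Project each component onto [0, 1].
clip(0.0028) = 0.0028, clip(8.2407) = 1.0
Projection = [0.0028, 1.0]
Squared diffs: [0.0, 52.4277]
Distance = sqrt(52.4277) = 7.2407


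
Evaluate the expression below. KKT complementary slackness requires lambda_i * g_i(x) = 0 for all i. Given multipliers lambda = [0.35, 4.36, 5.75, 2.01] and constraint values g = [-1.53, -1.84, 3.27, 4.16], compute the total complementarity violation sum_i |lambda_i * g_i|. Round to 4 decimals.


KKT complementary slackness check:
lambda_1 * g_1 = 0.35 * -1.53 = -0.5355
lambda_2 * g_2 = 4.36 * -1.84 = -8.0224
lambda_3 * g_3 = 5.75 * 3.27 = 18.8025
lambda_4 * g_4 = 2.01 * 4.16 = 8.3616
Total violation = 0.5355 + 8.0224 + 18.8025 + 8.3616 = 35.722


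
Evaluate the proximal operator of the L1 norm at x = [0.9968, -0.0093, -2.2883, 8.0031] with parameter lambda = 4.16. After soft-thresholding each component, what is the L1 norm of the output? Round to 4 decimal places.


Soft-thresholding with lambda = 4.16:
prox(0.9968) = sign(0.9968)*max(|0.9968| - 4.16, 0) = 0.0
prox(-0.0093) = sign(-0.0093)*max(|-0.0093| - 4.16, 0) = 0.0
prox(-2.2883) = sign(-2.2883)*max(|-2.2883| - 4.16, 0) = 0.0
prox(8.0031) = sign(8.0031)*max(|8.0031| - 4.16, 0) = 3.8431
prox(x) = [0.0, 0.0, 0.0, 3.8431]
||prox(x)||_1 = 0.0 + 0.0 + 0.0 + 3.8431 = 3.8431


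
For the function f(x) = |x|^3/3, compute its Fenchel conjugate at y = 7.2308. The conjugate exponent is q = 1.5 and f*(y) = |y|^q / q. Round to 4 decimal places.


The conjugate exponent q satisfies 1/p + 1/q = 1.
p = 3, so q = 3/(3 - 1) = 1.5
|y|^q = 7.2308^1.5 = 19.4437
f*(7.2308) = 19.4437 / 1.5 = 12.9625


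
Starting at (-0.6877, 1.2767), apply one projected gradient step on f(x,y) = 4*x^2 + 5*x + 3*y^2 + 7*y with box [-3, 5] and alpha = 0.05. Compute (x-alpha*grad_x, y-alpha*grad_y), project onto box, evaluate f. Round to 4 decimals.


Step 1: Compute gradient at (-0.6877, 1.2767).
grad_x = 2*4*-0.6877 + 5 = -0.5016
grad_y = 2*3*1.2767 + 7 = 14.6602
Step 2: Gradient step.
x_raw = -0.6877 - 0.05*-0.5016 = -0.6626
y_raw = 1.2767 - 0.05*14.6602 = 0.5437
Step 3: Project onto [-3, 5].
x_proj = clip(-0.6626) = -0.6626
y_proj = clip(0.5437) = 0.5437
Step 4: Evaluate f.
f(-0.6626, 0.5437) = 3.1358


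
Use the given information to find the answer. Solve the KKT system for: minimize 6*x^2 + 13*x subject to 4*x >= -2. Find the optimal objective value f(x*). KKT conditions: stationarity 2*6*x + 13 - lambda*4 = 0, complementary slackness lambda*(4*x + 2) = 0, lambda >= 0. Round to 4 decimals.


Step 1: Try lambda = 0 (constraint inactive).
x_unc = -13/(2*6) = -1.0833
Check: 4*-1.0833 = -4.3332 < -2 -- violated!
Step 2: Constraint must be active: 4*x = -2
x* = -2/4 = -0.5
lambda = (2*6*(-0.5) + 13)/4 = 1.75
Step 3: Compute optimal value.
f(x*) = 6*(-0.5)^2 + 13*(-0.5) = -5.0


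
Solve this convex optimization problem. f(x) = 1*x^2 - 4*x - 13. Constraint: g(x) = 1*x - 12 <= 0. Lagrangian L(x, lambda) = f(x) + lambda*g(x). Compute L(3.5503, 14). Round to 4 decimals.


Step 1: Evaluate f(x).
f(3.5503) = 1*3.5503^2 - 4*3.5503 - 13 = -14.5966
Step 2: Evaluate g(x).
g(3.5503) = 1*3.5503 - 12 = -8.4497
Step 3: Compute Lagrangian.
L = -14.5966 + 14*-8.4497 = -132.8924


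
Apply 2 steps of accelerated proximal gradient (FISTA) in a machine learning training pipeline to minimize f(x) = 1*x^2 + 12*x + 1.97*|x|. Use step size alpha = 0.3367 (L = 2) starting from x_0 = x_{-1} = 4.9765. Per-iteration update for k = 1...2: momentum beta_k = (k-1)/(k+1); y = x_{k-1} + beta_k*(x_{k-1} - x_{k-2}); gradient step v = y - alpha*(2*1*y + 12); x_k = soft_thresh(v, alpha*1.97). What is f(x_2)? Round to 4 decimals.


FISTA on f(x) = 1*x^2 + 12*x + 1.97*|x|
L = 2, alpha = 0.3367
Iteration 1: beta = 0.0, y = 4.9765 + 0.0*(4.9765 - 4.9765) = 4.9765
  grad(y) = 21.953, v = y - alpha*grad = -2.4151
  prox(v) = soft_thresh(-2.4151, 0.6633) = -1.7518
Iteration 2: beta = 0.3333, y = -1.7518 + 0.3333*(-1.7518 - 4.9765) = -3.9945
  grad(y) = 4.0109, v = y - alpha*grad = -5.345
  prox(v) = soft_thresh(-5.345, 0.6633) = -4.6817
f(x_2) = 1*(-4.6817)^2 + 12*(-4.6817) + 1.97*|-4.6817| = -25.0391


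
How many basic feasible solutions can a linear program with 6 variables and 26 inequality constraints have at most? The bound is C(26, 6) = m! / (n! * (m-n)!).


Each vertex corresponds to some choice of n active constraints out of m, so the number of vertices is at most C(m, n) = m! / (n!(m-n)!).
m = 26, n = 6
Numerator: 26 * 25 * 24 * 23 * 22 * 21
Denominator: 6! = 720
C(26, 6) = 230230


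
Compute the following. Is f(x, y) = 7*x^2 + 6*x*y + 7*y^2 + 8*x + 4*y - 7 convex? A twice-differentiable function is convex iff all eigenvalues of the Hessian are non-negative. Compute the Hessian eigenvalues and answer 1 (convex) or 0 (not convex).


The Hessian of f(x,y) = 7*x^2 + 6*x*y + 7*y^2 + 8*x + 4*y - 7 is:
H = [[14, 6], [6, 14]]
Trace = 14 + 14 = 28
Determinant = 14*14 - (6)^2 = 160
Discriminant = (28)^2 - 4*160 = 144.0
Eigenvalues: lambda_1 = 8.0, lambda_2 = 20.0
The function is convex.

1


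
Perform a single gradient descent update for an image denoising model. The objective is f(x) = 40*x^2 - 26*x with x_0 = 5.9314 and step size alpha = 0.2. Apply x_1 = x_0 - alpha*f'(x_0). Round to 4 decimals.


We compute the gradient at x_0 and apply the update.
f'(x) = 80*x - 26
f'(5.9314) = 80*5.9314 - 26 = 448.512
x_1 = 5.9314 - 0.2*448.512 = -83.771


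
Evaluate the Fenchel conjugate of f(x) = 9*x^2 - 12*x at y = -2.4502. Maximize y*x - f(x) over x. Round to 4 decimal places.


f*(y) = sup_x {y*x - a*x^2 - b*x} = sup_x {(y-b)*x - a*x^2}
FOC: (y - b) - 2a*x = 0 => x* = (y - b)/(2a)
x* = (-2.4502 + 12)/(2*9) = 0.5305
f*(-2.4502) = (y-b)^2/(4a) = (-2.4502 + 12)^2/(4*9)
= 91.1987/36 = 2.5333


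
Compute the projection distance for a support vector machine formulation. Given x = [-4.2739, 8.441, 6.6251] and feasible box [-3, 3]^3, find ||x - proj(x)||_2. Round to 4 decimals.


Project each component onto [-3, 3].
clip(-4.2739) = -3.0, clip(8.441) = 3.0, clip(6.6251) = 3.0
Projection = [-3.0, 3.0, 3.0]
Squared diffs: [1.6228, 29.6045, 13.1414]
Distance = sqrt(44.3687) = 6.661


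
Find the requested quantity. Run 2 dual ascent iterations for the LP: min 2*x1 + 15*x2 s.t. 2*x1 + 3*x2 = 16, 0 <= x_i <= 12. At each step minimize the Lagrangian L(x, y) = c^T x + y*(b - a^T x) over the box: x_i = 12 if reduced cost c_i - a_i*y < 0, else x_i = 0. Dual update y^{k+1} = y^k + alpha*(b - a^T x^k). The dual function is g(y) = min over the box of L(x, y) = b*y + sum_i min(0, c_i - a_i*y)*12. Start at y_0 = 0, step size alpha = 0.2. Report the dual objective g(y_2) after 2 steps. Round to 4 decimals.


Dual ascent for LP: min 2*x1 + 15*x2, 2*x1 + 3*x2 = 16, 0 <= x_i <= 12
Step 1: y^k = 0.0, reduced costs: (2.0, 15.0)
  x^k = (0.0, 0.0), subgradient = b - a^T x = 16.0
  y^{k+1} = 0.0 + 0.2*16.0 = 3.2
Step 2: y^k = 3.2, reduced costs: (-4.4, 5.4)
  x^k = (12.0, 0.0), subgradient = b - a^T x = -8.0
  y^{k+1} = 3.2 + 0.2*-8.0 = 1.6
Dual objective at y_2 = 1.6: reduced costs (-1.2, 10.2), box minimizer x = (12.0, 0.0)
g(y_2) = b*y + (c1 - a1*y)*x1 + (c2 - a2*y)*x2 = 16*1.6 + (-1.2)*12.0 + 10.2*0.0 = 25.6 - 14.4 + 0.0 = 11.2


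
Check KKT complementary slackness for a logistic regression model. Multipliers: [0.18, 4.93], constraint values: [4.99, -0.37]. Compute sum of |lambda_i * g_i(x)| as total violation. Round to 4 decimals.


KKT complementary slackness check:
lambda_1 * g_1 = 0.18 * 4.99 = 0.8982
lambda_2 * g_2 = 4.93 * -0.37 = -1.8241
Total violation = 0.8982 + 1.8241 = 2.7223


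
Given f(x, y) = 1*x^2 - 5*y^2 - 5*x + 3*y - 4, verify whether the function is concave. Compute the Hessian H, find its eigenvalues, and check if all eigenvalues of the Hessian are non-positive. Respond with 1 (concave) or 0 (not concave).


The Hessian of f(x,y) = 1*x^2 - 5*y^2 - 5*x + 3*y - 4 is:
H = [[2, 0], [0, -10]]
Trace = 2 - 10 = -8
Determinant = 2*-10 - (0)^2 = -20
Discriminant = (-8)^2 - 4*-20 = 144.0
Eigenvalues: lambda_1 = -10.0, lambda_2 = 2.0
The function is not concave.

0


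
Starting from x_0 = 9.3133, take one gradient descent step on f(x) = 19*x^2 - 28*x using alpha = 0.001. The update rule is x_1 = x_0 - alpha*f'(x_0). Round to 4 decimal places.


We compute the gradient at x_0 and apply the update.
f'(x) = 38*x - 28
f'(9.3133) = 38*9.3133 - 28 = 325.9054
x_1 = 9.3133 - 0.001*325.9054 = 8.9874


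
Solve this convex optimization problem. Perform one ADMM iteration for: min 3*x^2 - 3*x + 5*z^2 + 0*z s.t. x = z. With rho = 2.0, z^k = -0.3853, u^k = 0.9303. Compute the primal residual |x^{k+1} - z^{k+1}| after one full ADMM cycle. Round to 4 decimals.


ADMM iteration with rho = 2.0, z^k = -0.3853, u^k = 0.9303
Step 1: x-update.
Minimize 3*x^2 - 3*x + (2.0/2)*(x + 0.3853 + 0.9303)^2
FOC: (2*3 + 2.0)*x = 3 + 2.0*(-0.3853 - 0.9303)
x^{k+1} = 0.0461
Step 2: z-update.
Minimize 5*z^2 + 0*z + (2.0/2)*(0.0461 - z + 0.9303)^2
FOC: (2*5 + 2.0)*z = 0 + 2.0*(0.0461 + 0.9303)
z^{k+1} = 0.1627
Step 3: u-update.
u^{k+1} = 0.9303 + 0.0461 - 0.1627 = 0.8137
Step 4: Primal residual = |0.0461 - 0.1627| = 0.1166


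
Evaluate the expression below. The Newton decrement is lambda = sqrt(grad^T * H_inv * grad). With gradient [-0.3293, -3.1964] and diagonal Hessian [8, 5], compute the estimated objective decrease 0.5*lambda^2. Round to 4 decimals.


Step 1: H is diagonal, so H^(-1) * g = [-0.0412, -0.6393].
Step 2: g^T H^(-1) g = sum_i g_i^2 / H_ii
  = (-0.3293)^2/8 + (-3.1964)^2/5
  = 0.0136 + 2.0434 = 2.0569
Step 3: Objective decrease = 0.5 * g^T H^(-1) g = 1.0285


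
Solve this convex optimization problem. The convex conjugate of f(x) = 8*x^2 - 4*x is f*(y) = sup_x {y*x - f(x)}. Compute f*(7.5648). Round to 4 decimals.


f*(y) = sup_x {y*x - a*x^2 - b*x} = sup_x {(y-b)*x - a*x^2}
FOC: (y - b) - 2a*x = 0 => x* = (y - b)/(2a)
x* = (7.5648 + 4)/(2*8) = 0.7228
f*(7.5648) = (y-b)^2/(4a) = (7.5648 + 4)^2/(4*8)
= 133.7446/32 = 4.1795


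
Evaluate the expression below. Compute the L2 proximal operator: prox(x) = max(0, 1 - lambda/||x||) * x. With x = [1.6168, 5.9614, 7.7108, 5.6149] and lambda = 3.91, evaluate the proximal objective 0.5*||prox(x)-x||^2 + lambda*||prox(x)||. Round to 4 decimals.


Step 1: Compute ||x||.
||x|| = 11.3638
Step 2: Compute scaling factor.
scale = max(0, 1 - 3.91/11.3638) = 0.6559
Step 3: prox(x) = [1.0605, 3.9102, 5.0577, 3.683]
||prox(x)|| = 7.4538
Step 4: Proximal objective.
0.5*||prox-x||^2 = 7.6441
lambda*||prox|| = 29.1444
Total = 36.7884


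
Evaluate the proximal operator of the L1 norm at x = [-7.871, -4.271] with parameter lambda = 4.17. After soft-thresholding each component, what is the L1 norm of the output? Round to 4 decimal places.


Soft-thresholding with lambda = 4.17:
prox(-7.871) = sign(-7.871)*max(|-7.871| - 4.17, 0) = -3.701
prox(-4.271) = sign(-4.271)*max(|-4.271| - 4.17, 0) = -0.101
prox(x) = [-3.701, -0.101]
||prox(x)||_1 = 3.701 + 0.101 = 3.802


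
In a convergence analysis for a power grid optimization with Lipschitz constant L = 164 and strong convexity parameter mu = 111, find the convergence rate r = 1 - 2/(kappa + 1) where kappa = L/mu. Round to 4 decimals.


Step 1: Compute the condition number.
kappa = L/mu = 164/111 = 1.4775
Step 2: Compute the convergence rate.
r = 1 - 2/(kappa + 1) = 1 - 2*mu/(L + mu) = (L - mu)/(L + mu) = 53/275 = 0.1927


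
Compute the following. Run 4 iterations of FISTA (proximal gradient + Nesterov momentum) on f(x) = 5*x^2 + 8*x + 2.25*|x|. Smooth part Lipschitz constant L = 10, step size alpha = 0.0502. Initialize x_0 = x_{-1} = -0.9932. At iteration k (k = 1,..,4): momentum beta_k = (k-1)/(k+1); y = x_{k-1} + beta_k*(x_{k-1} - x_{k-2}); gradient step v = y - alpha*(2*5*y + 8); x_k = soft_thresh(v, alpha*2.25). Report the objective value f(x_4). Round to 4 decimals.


FISTA on f(x) = 5*x^2 + 8*x + 2.25*|x|
L = 10, alpha = 0.0502
Iteration 1: beta = 0.0, y = -0.9932 + 0.0*(-0.9932 + 0.9932) = -0.9932
  grad(y) = -1.932, v = y - alpha*grad = -0.8962
  prox(v) = soft_thresh(-0.8962, 0.113) = -0.7833
Iteration 2: beta = 0.3333, y = -0.7833 + 0.3333*(-0.7833 + 0.9932) = -0.7133
  grad(y) = 0.8672, v = y - alpha*grad = -0.7568
  prox(v) = soft_thresh(-0.7568, 0.113) = -0.6439
Iteration 3: beta = 0.5, y = -0.6439 + 0.5*(-0.6439 + 0.7833) = -0.5742
  grad(y) = 2.2583, v = y - alpha*grad = -0.6875
  prox(v) = soft_thresh(-0.6875, 0.113) = -0.5746
Iteration 4: beta = 0.6, y = -0.5746 + 0.6*(-0.5746 + 0.6439) = -0.533
  grad(y) = 2.6698, v = y - alpha*grad = -0.667
  prox(v) = soft_thresh(-0.667, 0.113) = -0.5541
f(x_4) = 5*(-0.5541)^2 + 8*(-0.5541) + 2.25*|-0.5541| = -1.6509


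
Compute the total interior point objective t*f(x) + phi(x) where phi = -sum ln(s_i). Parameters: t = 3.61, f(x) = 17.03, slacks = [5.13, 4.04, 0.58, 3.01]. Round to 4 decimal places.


Step 1: Compute log-barrier.
ln values: [1.6351, 1.3962, -0.5447, 1.1019]
phi = -(1.6351 + 1.3962 - 0.5447 + 1.1019) = -3.5886
Step 2: Compute augmented objective.
t*f(x) = 3.61*17.03 = 61.4783
Total = 61.4783 - 3.5886 = 57.8897


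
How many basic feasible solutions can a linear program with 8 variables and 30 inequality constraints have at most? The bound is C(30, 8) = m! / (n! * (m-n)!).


Each vertex corresponds to some choice of n active constraints out of m, so the number of vertices is at most C(m, n) = m! / (n!(m-n)!).
m = 30, n = 8
Numerator: 30 * 29 * 28 * 27 * 26 * 25 * 24 * 23
Denominator: 8! = 40320
C(30, 8) = 5852925


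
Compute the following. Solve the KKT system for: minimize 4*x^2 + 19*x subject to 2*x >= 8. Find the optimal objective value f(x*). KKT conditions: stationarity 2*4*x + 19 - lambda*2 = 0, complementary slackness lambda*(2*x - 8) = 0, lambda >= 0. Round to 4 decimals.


Step 1: Try lambda = 0 (constraint inactive).
x_unc = -19/(2*4) = -2.375
Check: 2*-2.375 = -4.75 < 8 -- violated!
Step 2: Constraint must be active: 2*x = 8
x* = 8/2 = 4.0
lambda = (2*4*4.0 + 19)/2 = 25.5
Step 3: Compute optimal value.
f(x*) = 4*4.0^2 + 19*4.0 = 140.0


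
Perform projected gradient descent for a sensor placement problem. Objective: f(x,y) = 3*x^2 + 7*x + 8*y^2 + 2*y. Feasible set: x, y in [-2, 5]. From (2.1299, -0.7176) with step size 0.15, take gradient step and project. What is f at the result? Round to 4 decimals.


Step 1: Compute gradient at (2.1299, -0.7176).
grad_x = 2*3*2.1299 + 7 = 19.7794
grad_y = 2*8*-0.7176 + 2 = -9.4816
Step 2: Gradient step.
x_raw = 2.1299 - 0.15*19.7794 = -0.837
y_raw = -0.7176 - 0.15*-9.4816 = 0.7046
Step 3: Project onto [-2, 5].
x_proj = clip(-0.837) = -0.837
y_proj = clip(0.7046) = 0.7046
Step 4: Evaluate f.
f(-0.837, 0.7046) = 1.6241


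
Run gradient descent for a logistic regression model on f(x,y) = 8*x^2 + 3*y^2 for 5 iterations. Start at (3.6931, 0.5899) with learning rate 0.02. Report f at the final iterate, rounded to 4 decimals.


Gradient descent on f(x,y) = 8*x^2 + 3*y^2.
Starting point: (3.6931, 0.5899), alpha = 0.02
Step 1: grad_x = 2*8*3.6931 = 59.0896, grad_y = 2*3*0.5899 = 3.5394
  x_1 = 3.6931 - 0.02*59.0896 = 2.5113
  y_1 = 0.5899 - 0.02*3.5394 = 0.5191
Step 2: grad_x = 2*8*2.5113 = 40.1809, grad_y = 2*3*0.5191 = 3.1147
  x_2 = 2.5113 - 0.02*40.1809 = 1.7077
  y_2 = 0.5191 - 0.02*3.1147 = 0.4568
Step 3: grad_x = 2*8*1.7077 = 27.323, grad_y = 2*3*0.4568 = 2.7409
  x_3 = 1.7077 - 0.02*27.323 = 1.1612
  y_3 = 0.4568 - 0.02*2.7409 = 0.402
Step 4: grad_x = 2*8*1.1612 = 18.5797, grad_y = 2*3*0.402 = 2.412
  x_4 = 1.1612 - 0.02*18.5797 = 0.7896
  y_4 = 0.402 - 0.02*2.412 = 0.3538
Step 5: grad_x = 2*8*0.7896 = 12.6342, grad_y = 2*3*0.3538 = 2.1226
  x_5 = 0.7896 - 0.02*12.6342 = 0.537
  y_5 = 0.3538 - 0.02*2.1226 = 0.3113
f(0.537, 0.3113) = 8*0.537^2 + 3*0.3113^2 = 2.5973


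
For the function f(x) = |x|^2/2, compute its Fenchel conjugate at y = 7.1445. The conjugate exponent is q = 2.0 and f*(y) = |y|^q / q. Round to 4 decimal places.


The conjugate exponent q satisfies 1/p + 1/q = 1.
p = 2, so q = 2/(2 - 1) = 2.0
|y|^q = 7.1445^2.0 = 51.0439
f*(7.1445) = 51.0439 / 2.0 = 25.5219


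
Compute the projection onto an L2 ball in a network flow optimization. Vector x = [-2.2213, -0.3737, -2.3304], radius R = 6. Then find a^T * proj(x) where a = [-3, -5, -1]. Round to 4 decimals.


Step 1: Compute ||x|| (intermediates to 6 decimals).
||x|| = sqrt((-2.2213)^2 + (-0.3737)^2 + (-2.3304)^2) = 3.241078
Step 2: Project.
Since ||x|| <= R, proj = x (no scaling needed).
proj(x) = [-2.2213, -0.3737, -2.3304]
Step 3: Dot product.
a^T * proj(x) = -3*(-2.2213) - 5*(-0.3737) - 1*(-2.3304) = 10.8628


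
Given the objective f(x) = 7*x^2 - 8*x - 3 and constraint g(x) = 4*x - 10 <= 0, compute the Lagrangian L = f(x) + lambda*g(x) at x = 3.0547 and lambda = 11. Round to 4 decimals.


Step 1: Evaluate f(x).
f(3.0547) = 7*3.0547^2 - 8*3.0547 - 3 = 37.8807
Step 2: Evaluate g(x).
g(3.0547) = 4*3.0547 - 10 = 2.2188
Step 3: Compute Lagrangian.
L = 37.8807 + 11*2.2188 = 62.2875


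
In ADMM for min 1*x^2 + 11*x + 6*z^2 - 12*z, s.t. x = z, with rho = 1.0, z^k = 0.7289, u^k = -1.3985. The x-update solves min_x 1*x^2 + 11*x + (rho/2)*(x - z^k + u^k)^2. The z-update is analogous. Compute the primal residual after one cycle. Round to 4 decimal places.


ADMM iteration with rho = 1.0, z^k = 0.7289, u^k = -1.3985
Step 1: x-update.
Minimize 1*x^2 + 11*x + (1.0/2)*(x - 0.7289 - 1.3985)^2
FOC: (2*1 + 1.0)*x = -11 + 1.0*(0.7289 + 1.3985)
x^{k+1} = -2.9575
Step 2: z-update.
Minimize 6*z^2 - 12*z + (1.0/2)*(-2.9575 - z - 1.3985)^2
FOC: (2*6 + 1.0)*z = 12 + 1.0*(-2.9575 - 1.3985)
z^{k+1} = 0.588
Step 3: u-update.
u^{k+1} = -1.3985 - 2.9575 - 0.588 = -4.944
Step 4: Primal residual = |-2.9575 - 0.588| = 3.5455


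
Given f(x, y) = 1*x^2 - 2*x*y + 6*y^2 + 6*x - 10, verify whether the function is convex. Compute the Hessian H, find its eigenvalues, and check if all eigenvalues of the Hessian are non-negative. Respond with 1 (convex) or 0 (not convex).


The Hessian of f(x,y) = 1*x^2 - 2*x*y + 6*y^2 + 6*x - 10 is:
H = [[2, -2], [-2, 12]]
Trace = 2 + 12 = 14
Determinant = 2*12 - (-2)^2 = 20
Discriminant = (14)^2 - 4*20 = 116.0
Eigenvalues: lambda_1 = 1.6148, lambda_2 = 12.3852
The function is convex.

1


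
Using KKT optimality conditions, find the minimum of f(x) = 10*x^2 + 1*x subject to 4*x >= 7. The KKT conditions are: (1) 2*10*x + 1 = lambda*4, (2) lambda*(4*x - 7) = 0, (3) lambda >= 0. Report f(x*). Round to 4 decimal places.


Step 1: Try lambda = 0 (constraint inactive).
x_unc = -1/(2*10) = -0.05
Check: 4*-0.05 = -0.2 < 7 -- violated!
Step 2: Constraint must be active: 4*x = 7
x* = 7/4 = 1.75
lambda = (2*10*1.75 + 1)/4 = 9.0
Step 3: Compute optimal value.
f(x*) = 10*1.75^2 + 1*1.75 = 32.375


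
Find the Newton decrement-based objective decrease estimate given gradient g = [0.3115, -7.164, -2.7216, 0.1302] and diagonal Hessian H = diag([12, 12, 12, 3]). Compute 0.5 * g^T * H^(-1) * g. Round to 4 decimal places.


Step 1: H is diagonal, so H^(-1) * g = [0.026, -0.597, -0.2268, 0.0434].
Step 2: g^T H^(-1) g = sum_i g_i^2 / H_ii
  = (0.3115)^2/12 + (-7.164)^2/12 + (-2.7216)^2/12 + (0.1302)^2/3
  = 0.0081 + 4.2769 + 0.6173 + 0.0057 = 4.9079
Step 3: Objective decrease = 0.5 * g^T H^(-1) g = 2.454


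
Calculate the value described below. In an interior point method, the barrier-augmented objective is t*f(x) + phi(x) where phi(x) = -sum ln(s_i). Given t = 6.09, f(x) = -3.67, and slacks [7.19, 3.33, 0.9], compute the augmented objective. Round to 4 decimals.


Step 1: Compute log-barrier.
ln values: [1.9727, 1.203, -0.1054]
phi = -(1.9727 + 1.203 - 0.1054) = -3.0703
Step 2: Compute augmented objective.
t*f(x) = 6.09*-3.67 = -22.3503
Total = -22.3503 - 3.0703 = -25.4206


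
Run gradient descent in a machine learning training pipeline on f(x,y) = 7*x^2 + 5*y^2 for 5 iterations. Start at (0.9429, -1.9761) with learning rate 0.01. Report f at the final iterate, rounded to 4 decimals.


Gradient descent on f(x,y) = 7*x^2 + 5*y^2.
Starting point: (0.9429, -1.9761), alpha = 0.01
Step 1: grad_x = 2*7*0.9429 = 13.2006, grad_y = 2*5*-1.9761 = -19.761
  x_1 = 0.9429 - 0.01*13.2006 = 0.8109
  y_1 = -1.9761 - 0.01*-19.761 = -1.7785
Step 2: grad_x = 2*7*0.8109 = 11.3525, grad_y = 2*5*-1.7785 = -17.7849
  x_2 = 0.8109 - 0.01*11.3525 = 0.6974
  y_2 = -1.7785 - 0.01*-17.7849 = -1.6006
Step 3: grad_x = 2*7*0.6974 = 9.7632, grad_y = 2*5*-1.6006 = -16.0064
  x_3 = 0.6974 - 0.01*9.7632 = 0.5997
  y_3 = -1.6006 - 0.01*-16.0064 = -1.4406
Step 4: grad_x = 2*7*0.5997 = 8.3963, grad_y = 2*5*-1.4406 = -14.4058
  x_4 = 0.5997 - 0.01*8.3963 = 0.5158
  y_4 = -1.4406 - 0.01*-14.4058 = -1.2965
Step 5: grad_x = 2*7*0.5158 = 7.2208, grad_y = 2*5*-1.2965 = -12.9652
  x_5 = 0.5158 - 0.01*7.2208 = 0.4436
  y_5 = -1.2965 - 0.01*-12.9652 = -1.1669
f(0.4436, -1.1669) = 7*0.4436^2 + 5*(-1.1669)^2 = 8.1851


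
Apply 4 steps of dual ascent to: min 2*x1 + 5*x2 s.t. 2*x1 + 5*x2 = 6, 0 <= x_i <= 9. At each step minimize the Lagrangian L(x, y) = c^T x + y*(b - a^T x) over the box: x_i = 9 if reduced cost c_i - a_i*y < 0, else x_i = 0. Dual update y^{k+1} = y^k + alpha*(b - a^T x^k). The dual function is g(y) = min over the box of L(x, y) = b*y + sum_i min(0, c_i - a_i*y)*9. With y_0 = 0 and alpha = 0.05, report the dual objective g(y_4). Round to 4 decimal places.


Dual ascent for LP: min 2*x1 + 5*x2, 2*x1 + 5*x2 = 6, 0 <= x_i <= 9
Step 1: y^k = 0.0, reduced costs: (2.0, 5.0)
  x^k = (0.0, 0.0), subgradient = b - a^T x = 6.0
  y^{k+1} = 0.0 + 0.05*6.0 = 0.3
Step 2: y^k = 0.3, reduced costs: (1.4, 3.5)
  x^k = (0.0, 0.0), subgradient = b - a^T x = 6.0
  y^{k+1} = 0.3 + 0.05*6.0 = 0.6
Step 3: y^k = 0.6, reduced costs: (0.8, 2.0)
  x^k = (0.0, 0.0), subgradient = b - a^T x = 6.0
  y^{k+1} = 0.6 + 0.05*6.0 = 0.9
Step 4: y^k = 0.9, reduced costs: (0.2, 0.5)
  x^k = (0.0, 0.0), subgradient = b - a^T x = 6.0
  y^{k+1} = 0.9 + 0.05*6.0 = 1.2
Dual objective at y_4 = 1.2: reduced costs (-0.4, -1.0), box minimizer x = (9.0, 9.0)
g(y_4) = b*y + (c1 - a1*y)*x1 + (c2 - a2*y)*x2 = 6*1.2 + (-0.4)*9.0 + (-1.0)*9.0 = 7.2 - 3.6 - 9.0 = -5.4


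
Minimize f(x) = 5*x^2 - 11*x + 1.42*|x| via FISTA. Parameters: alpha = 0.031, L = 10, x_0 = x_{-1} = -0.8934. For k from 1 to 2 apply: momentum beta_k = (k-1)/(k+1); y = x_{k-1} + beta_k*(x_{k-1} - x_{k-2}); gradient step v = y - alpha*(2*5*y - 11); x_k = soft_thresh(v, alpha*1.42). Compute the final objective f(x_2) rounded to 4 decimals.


FISTA on f(x) = 5*x^2 - 11*x + 1.42*|x|
L = 10, alpha = 0.031
Iteration 1: beta = 0.0, y = -0.8934 + 0.0*(-0.8934 + 0.8934) = -0.8934
  grad(y) = -19.934, v = y - alpha*grad = -0.2754
  prox(v) = soft_thresh(-0.2754, 0.044) = -0.2314
Iteration 2: beta = 0.3333, y = -0.2314 + 0.3333*(-0.2314 + 0.8934) = -0.0108
  grad(y) = -11.1077, v = y - alpha*grad = 0.3336
  prox(v) = soft_thresh(0.3336, 0.044) = 0.2896
f(x_2) = 5*0.2896^2 - 11*0.2896 + 1.42*|0.2896| = -2.3547


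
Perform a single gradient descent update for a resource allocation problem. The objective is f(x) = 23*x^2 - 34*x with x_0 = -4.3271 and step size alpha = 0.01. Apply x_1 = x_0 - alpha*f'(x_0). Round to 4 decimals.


We compute the gradient at x_0 and apply the update.
f'(x) = 46*x - 34
f'(-4.3271) = 46*-4.3271 - 34 = -233.0466
x_1 = -4.3271 - 0.01*-233.0466 = -1.9966
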